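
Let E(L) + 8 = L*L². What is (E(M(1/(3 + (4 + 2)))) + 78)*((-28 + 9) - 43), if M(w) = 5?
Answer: -12090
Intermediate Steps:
E(L) = -8 + L³ (E(L) = -8 + L*L² = -8 + L³)
(E(M(1/(3 + (4 + 2)))) + 78)*((-28 + 9) - 43) = ((-8 + 5³) + 78)*((-28 + 9) - 43) = ((-8 + 125) + 78)*(-19 - 43) = (117 + 78)*(-62) = 195*(-62) = -12090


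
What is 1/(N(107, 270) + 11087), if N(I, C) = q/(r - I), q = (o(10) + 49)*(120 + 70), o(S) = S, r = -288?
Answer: 79/873631 ≈ 9.0427e-5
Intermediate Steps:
q = 11210 (q = (10 + 49)*(120 + 70) = 59*190 = 11210)
N(I, C) = 11210/(-288 - I)
1/(N(107, 270) + 11087) = 1/(-11210/(288 + 107) + 11087) = 1/(-11210/395 + 11087) = 1/(-11210*1/395 + 11087) = 1/(-2242/79 + 11087) = 1/(873631/79) = 79/873631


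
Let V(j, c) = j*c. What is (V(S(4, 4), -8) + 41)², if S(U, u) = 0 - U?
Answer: 5329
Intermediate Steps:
S(U, u) = -U
V(j, c) = c*j
(V(S(4, 4), -8) + 41)² = (-(-8)*4 + 41)² = (-8*(-4) + 41)² = (32 + 41)² = 73² = 5329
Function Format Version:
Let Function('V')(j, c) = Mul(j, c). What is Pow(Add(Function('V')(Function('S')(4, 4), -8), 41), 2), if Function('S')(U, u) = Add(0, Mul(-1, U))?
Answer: 5329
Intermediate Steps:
Function('S')(U, u) = Mul(-1, U)
Function('V')(j, c) = Mul(c, j)
Pow(Add(Function('V')(Function('S')(4, 4), -8), 41), 2) = Pow(Add(Mul(-8, Mul(-1, 4)), 41), 2) = Pow(Add(Mul(-8, -4), 41), 2) = Pow(Add(32, 41), 2) = Pow(73, 2) = 5329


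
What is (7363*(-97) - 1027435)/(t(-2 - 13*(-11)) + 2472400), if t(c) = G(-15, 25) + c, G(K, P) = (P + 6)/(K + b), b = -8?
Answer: -20028929/28434206 ≈ -0.70440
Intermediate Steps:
G(K, P) = (6 + P)/(-8 + K) (G(K, P) = (P + 6)/(K - 8) = (6 + P)/(-8 + K))
t(c) = -31/23 + c (t(c) = (6 + 25)/(-8 - 15) + c = 31/(-23) + c = -1/23*31 + c = -31/23 + c)
(7363*(-97) - 1027435)/(t(-2 - 13*(-11)) + 2472400) = (7363*(-97) - 1027435)/((-31/23 + (-2 - 13*(-11))) + 2472400) = (-714211 - 1027435)/((-31/23 + (-2 + 143)) + 2472400) = -1741646/((-31/23 + 141) + 2472400) = -1741646/(3212/23 + 2472400) = -1741646/56868412/23 = -1741646*23/56868412 = -20028929/28434206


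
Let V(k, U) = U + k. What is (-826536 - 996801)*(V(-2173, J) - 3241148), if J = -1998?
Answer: 5917310209503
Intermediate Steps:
(-826536 - 996801)*(V(-2173, J) - 3241148) = (-826536 - 996801)*((-1998 - 2173) - 3241148) = -1823337*(-4171 - 3241148) = -1823337*(-3245319) = 5917310209503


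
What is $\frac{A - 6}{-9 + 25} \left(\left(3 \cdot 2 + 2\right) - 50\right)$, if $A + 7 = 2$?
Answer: $\frac{231}{8} \approx 28.875$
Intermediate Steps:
$A = -5$ ($A = -7 + 2 = -5$)
$\frac{A - 6}{-9 + 25} \left(\left(3 \cdot 2 + 2\right) - 50\right) = \frac{-5 - 6}{-9 + 25} \left(\left(3 \cdot 2 + 2\right) - 50\right) = - \frac{11}{16} \left(\left(6 + 2\right) - 50\right) = \left(-11\right) \frac{1}{16} \left(8 - 50\right) = \left(- \frac{11}{16}\right) \left(-42\right) = \frac{231}{8}$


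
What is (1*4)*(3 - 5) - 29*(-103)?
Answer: 2979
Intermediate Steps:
(1*4)*(3 - 5) - 29*(-103) = 4*(-2) + 2987 = -8 + 2987 = 2979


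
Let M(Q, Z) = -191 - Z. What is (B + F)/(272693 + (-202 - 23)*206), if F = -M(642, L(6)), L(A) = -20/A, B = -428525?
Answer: -1285012/679029 ≈ -1.8924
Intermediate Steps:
F = 563/3 (F = -(-191 - (-20)/6) = -(-191 - 1*(-10/3)) = -(-191 + 10/3) = -1*(-563/3) = 563/3 ≈ 187.67)
(B + F)/(272693 + (-202 - 23)*206) = (-428525 + 563/3)/(272693 + (-202 - 23)*206) = -1285012/(3*(272693 - 225*206)) = -1285012/(3*(272693 - 46350)) = -1285012/3/226343 = -1285012/3*1/226343 = -1285012/679029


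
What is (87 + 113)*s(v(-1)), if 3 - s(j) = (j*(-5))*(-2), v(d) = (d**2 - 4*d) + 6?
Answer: -21400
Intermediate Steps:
v(d) = 6 + d**2 - 4*d
s(j) = 3 - 10*j (s(j) = 3 - j*(-5)*(-2) = 3 - (-5*j)*(-2) = 3 - 10*j)
(87 + 113)*s(v(-1)) = (87 + 113)*(3 - 10*(6 + (-1)**2 - 4*(-1))) = 200*(3 - 10*(6 + 1 + 4)) = 200*(3 - 10*11) = 200*(3 - 110) = 200*(-107) = -21400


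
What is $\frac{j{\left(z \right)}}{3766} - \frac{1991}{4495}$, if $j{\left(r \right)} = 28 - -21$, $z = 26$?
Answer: $- \frac{1039693}{2418310} \approx -0.42993$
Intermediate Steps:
$j{\left(r \right)} = 49$ ($j{\left(r \right)} = 28 + 21 = 49$)
$\frac{j{\left(z \right)}}{3766} - \frac{1991}{4495} = \frac{49}{3766} - \frac{1991}{4495} = 49 \cdot \frac{1}{3766} - \frac{1991}{4495} = \frac{7}{538} - \frac{1991}{4495} = - \frac{1039693}{2418310}$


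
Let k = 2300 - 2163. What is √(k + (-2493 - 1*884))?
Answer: 18*I*√10 ≈ 56.921*I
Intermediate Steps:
k = 137
√(k + (-2493 - 1*884)) = √(137 + (-2493 - 1*884)) = √(137 + (-2493 - 884)) = √(137 - 3377) = √(-3240) = 18*I*√10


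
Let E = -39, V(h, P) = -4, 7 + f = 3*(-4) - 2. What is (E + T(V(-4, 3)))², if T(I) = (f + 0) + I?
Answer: 4096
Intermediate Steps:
f = -21 (f = -7 + (3*(-4) - 2) = -7 + (-12 - 2) = -7 - 14 = -21)
T(I) = -21 + I (T(I) = (-21 + 0) + I = -21 + I)
(E + T(V(-4, 3)))² = (-39 + (-21 - 4))² = (-39 - 25)² = (-64)² = 4096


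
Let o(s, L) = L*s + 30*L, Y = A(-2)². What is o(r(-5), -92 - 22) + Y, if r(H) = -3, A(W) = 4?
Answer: -3062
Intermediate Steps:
Y = 16 (Y = 4² = 16)
o(s, L) = 30*L + L*s
o(r(-5), -92 - 22) + Y = (-92 - 22)*(30 - 3) + 16 = -114*27 + 16 = -3078 + 16 = -3062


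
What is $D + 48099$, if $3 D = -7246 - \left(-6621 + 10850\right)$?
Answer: $44274$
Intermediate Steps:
$D = -3825$ ($D = \frac{-7246 - \left(-6621 + 10850\right)}{3} = \frac{-7246 - 4229}{3} = \frac{1}{3} \left(-11475\right) = -3825$)
$D + 48099 = -3825 + 48099 = 44274$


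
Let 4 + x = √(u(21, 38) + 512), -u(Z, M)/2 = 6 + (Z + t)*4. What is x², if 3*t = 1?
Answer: 1036/3 - 16*√741/3 ≈ 200.15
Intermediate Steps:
t = ⅓ (t = (⅓)*1 = ⅓ ≈ 0.33333)
u(Z, M) = -44/3 - 8*Z (u(Z, M) = -2*(6 + (Z + ⅓)*4) = -2*(6 + (⅓ + Z)*4) = -2*(6 + (4/3 + 4*Z)) = -2*(22/3 + 4*Z) = -44/3 - 8*Z)
x = -4 + 2*√741/3 (x = -4 + √((-44/3 - 8*21) + 512) = -4 + √((-44/3 - 168) + 512) = -4 + √(-548/3 + 512) = -4 + √(988/3) = -4 + 2*√741/3 ≈ 14.148)
x² = (-4 + 2*√741/3)²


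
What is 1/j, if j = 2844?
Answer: 1/2844 ≈ 0.00035162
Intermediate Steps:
1/j = 1/2844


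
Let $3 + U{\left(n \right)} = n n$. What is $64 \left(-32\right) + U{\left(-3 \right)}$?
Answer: $-2042$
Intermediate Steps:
$U{\left(n \right)} = -3 + n^{2}$ ($U{\left(n \right)} = -3 + n n = -3 + n^{2}$)
$64 \left(-32\right) + U{\left(-3 \right)} = 64 \left(-32\right) - \left(3 - \left(-3\right)^{2}\right) = -2048 + \left(-3 + 9\right) = -2048 + 6 = -2042$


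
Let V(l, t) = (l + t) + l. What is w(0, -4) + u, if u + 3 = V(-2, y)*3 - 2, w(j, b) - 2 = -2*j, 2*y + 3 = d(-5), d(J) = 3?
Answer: -15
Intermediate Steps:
y = 0 (y = -3/2 + (½)*3 = -3/2 + 3/2 = 0)
w(j, b) = 2 - 2*j
V(l, t) = t + 2*l
u = -17 (u = -3 + ((0 + 2*(-2))*3 - 2) = -3 + ((0 - 4)*3 - 2) = -3 + (-4*3 - 2) = -3 + (-12 - 2) = -3 - 14 = -17)
w(0, -4) + u = (2 - 2*0) - 17 = (2 + 0) - 17 = 2 - 17 = -15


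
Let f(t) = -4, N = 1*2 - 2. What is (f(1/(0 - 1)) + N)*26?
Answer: -104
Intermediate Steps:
N = 0 (N = 2 - 2 = 0)
(f(1/(0 - 1)) + N)*26 = (-4 + 0)*26 = -4*26 = -104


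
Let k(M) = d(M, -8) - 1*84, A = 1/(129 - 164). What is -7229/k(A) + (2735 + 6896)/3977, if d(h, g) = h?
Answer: 1034565426/11696357 ≈ 88.452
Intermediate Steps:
A = -1/35 (A = 1/(-35) = -1/35 ≈ -0.028571)
k(M) = -84 + M (k(M) = M - 1*84 = M - 84 = -84 + M)
-7229/k(A) + (2735 + 6896)/3977 = -7229/(-84 - 1/35) + (2735 + 6896)/3977 = -7229/(-2941/35) + 9631*(1/3977) = -7229*(-35/2941) + 9631/3977 = 253015/2941 + 9631/3977 = 1034565426/11696357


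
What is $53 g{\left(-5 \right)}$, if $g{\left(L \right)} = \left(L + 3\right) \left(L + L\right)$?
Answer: $1060$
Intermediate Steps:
$g{\left(L \right)} = 2 L \left(3 + L\right)$ ($g{\left(L \right)} = \left(3 + L\right) 2 L = 2 L \left(3 + L\right)$)
$53 g{\left(-5 \right)} = 53 \cdot 2 \left(-5\right) \left(3 - 5\right) = 53 \cdot 2 \left(-5\right) \left(-2\right) = 53 \cdot 20 = 1060$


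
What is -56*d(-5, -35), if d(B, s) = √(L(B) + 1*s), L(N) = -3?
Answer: -56*I*√38 ≈ -345.21*I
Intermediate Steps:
d(B, s) = √(-3 + s) (d(B, s) = √(-3 + 1*s) = √(-3 + s))
-56*d(-5, -35) = -56*√(-3 - 35) = -56*I*√38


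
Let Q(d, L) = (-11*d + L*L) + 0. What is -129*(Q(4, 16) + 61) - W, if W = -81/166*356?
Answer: -2908593/83 ≈ -35043.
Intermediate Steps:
Q(d, L) = L² - 11*d (Q(d, L) = (-11*d + L²) + 0 = (L² - 11*d) + 0 = L² - 11*d)
W = -14418/83 (W = -81*1/166*356 = -81/166*356 = -14418/83 ≈ -173.71)
-129*(Q(4, 16) + 61) - W = -129*((16² - 11*4) + 61) - 1*(-14418/83) = -129*((256 - 44) + 61) + 14418/83 = -129*(212 + 61) + 14418/83 = -129*273 + 14418/83 = -35217 + 14418/83 = -2908593/83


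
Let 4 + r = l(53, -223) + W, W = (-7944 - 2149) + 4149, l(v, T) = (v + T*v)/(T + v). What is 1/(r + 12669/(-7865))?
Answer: -133705/786238754 ≈ -0.00017006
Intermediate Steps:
l(v, T) = (v + T*v)/(T + v)
W = -5944 (W = -10093 + 4149 = -5944)
r = -499697/85 (r = -4 + (53*(1 - 223)/(-223 + 53) - 5944) = -4 + (53*(-222)/(-170) - 5944) = -4 + (53*(-1/170)*(-222) - 5944) = -4 + (5883/85 - 5944) = -4 - 499357/85 = -499697/85 ≈ -5878.8)
1/(r + 12669/(-7865)) = 1/(-499697/85 + 12669/(-7865)) = 1/(-499697/85 + 12669*(-1/7865)) = 1/(-499697/85 - 12669/7865) = 1/(-786238754/133705) = -133705/786238754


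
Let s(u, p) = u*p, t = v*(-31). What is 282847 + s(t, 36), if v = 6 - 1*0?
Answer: 276151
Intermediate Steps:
v = 6 (v = 6 + 0 = 6)
t = -186 (t = 6*(-31) = -186)
s(u, p) = p*u
282847 + s(t, 36) = 282847 + 36*(-186) = 282847 - 6696 = 276151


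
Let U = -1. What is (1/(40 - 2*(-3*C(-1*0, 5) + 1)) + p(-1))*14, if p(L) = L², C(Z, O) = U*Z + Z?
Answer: 273/19 ≈ 14.368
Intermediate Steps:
C(Z, O) = 0 (C(Z, O) = -Z + Z = 0)
(1/(40 - 2*(-3*C(-1*0, 5) + 1)) + p(-1))*14 = (1/(40 - 2*(-3*0 + 1)) + (-1)²)*14 = (1/(40 - 2*(0 + 1)) + 1)*14 = (1/(40 - 2*1) + 1)*14 = (1/(40 - 2) + 1)*14 = (1/38 + 1)*14 = (39/38)*14 = 273/19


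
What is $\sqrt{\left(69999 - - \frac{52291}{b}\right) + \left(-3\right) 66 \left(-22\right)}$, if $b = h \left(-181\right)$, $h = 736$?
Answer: $\frac{\sqrt{82470889936814}}{33304} \approx 272.68$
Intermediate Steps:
$b = -133216$ ($b = 736 \left(-181\right) = -133216$)
$\sqrt{\left(69999 - - \frac{52291}{b}\right) + \left(-3\right) 66 \left(-22\right)} = \sqrt{\left(69999 - - \frac{52291}{-133216}\right) + \left(-3\right) 66 \left(-22\right)} = \sqrt{\left(69999 - \left(-52291\right) \left(- \frac{1}{133216}\right)\right) - -4356} = \sqrt{\left(69999 - \frac{52291}{133216}\right) + 4356} = \sqrt{\frac{9324934493}{133216} + 4356} = \sqrt{\frac{9905223389}{133216}} = \frac{\sqrt{82470889936814}}{33304}$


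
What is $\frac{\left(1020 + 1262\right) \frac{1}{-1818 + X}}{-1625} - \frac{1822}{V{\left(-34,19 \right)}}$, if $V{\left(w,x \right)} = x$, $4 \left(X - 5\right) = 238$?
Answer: $- \frac{1483323362}{15468375} \approx -95.894$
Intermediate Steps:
$X = \frac{129}{2}$ ($X = 5 + \frac{1}{4} \cdot 238 = 5 + \frac{119}{2} = \frac{129}{2} \approx 64.5$)
$\frac{\left(1020 + 1262\right) \frac{1}{-1818 + X}}{-1625} - \frac{1822}{V{\left(-34,19 \right)}} = \frac{\left(1020 + 1262\right) \frac{1}{-1818 + \frac{129}{2}}}{-1625} - \frac{1822}{19} = \frac{2282}{- \frac{3507}{2}} \left(- \frac{1}{1625}\right) - \frac{1822}{19} = 2282 \left(- \frac{2}{3507}\right) \left(- \frac{1}{1625}\right) - \frac{1822}{19} = \left(- \frac{652}{501}\right) \left(- \frac{1}{1625}\right) - \frac{1822}{19} = \frac{652}{814125} - \frac{1822}{19} = - \frac{1483323362}{15468375}$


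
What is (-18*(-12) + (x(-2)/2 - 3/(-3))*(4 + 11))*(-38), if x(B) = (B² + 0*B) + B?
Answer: -9348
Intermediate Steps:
x(B) = B + B² (x(B) = (B² + 0) + B = B² + B = B + B²)
(-18*(-12) + (x(-2)/2 - 3/(-3))*(4 + 11))*(-38) = (-18*(-12) + (-2*(1 - 2)/2 - 3/(-3))*(4 + 11))*(-38) = (216 + (-2*(-1)*(½) - 3*(-⅓))*15)*(-38) = (216 + (2*(½) + 1)*15)*(-38) = (216 + (1 + 1)*15)*(-38) = (216 + 2*15)*(-38) = (216 + 30)*(-38) = 246*(-38) = -9348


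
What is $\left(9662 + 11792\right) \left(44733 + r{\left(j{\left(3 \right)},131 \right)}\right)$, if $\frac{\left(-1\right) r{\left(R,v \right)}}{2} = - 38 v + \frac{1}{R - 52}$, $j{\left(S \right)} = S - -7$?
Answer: $\frac{24639275380}{21} \approx 1.1733 \cdot 10^{9}$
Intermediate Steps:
$j{\left(S \right)} = 7 + S$ ($j{\left(S \right)} = S + 7 = 7 + S$)
$r{\left(R,v \right)} = - \frac{2}{-52 + R} + 76 v$ ($r{\left(R,v \right)} = - 2 \left(- 38 v + \frac{1}{R - 52}\right) = - 2 \left(- 38 v + \frac{1}{-52 + R}\right) = - 2 \left(\frac{1}{-52 + R} - 38 v\right) = - \frac{2}{-52 + R} + 76 v$)
$\left(9662 + 11792\right) \left(44733 + r{\left(j{\left(3 \right)},131 \right)}\right) = \left(9662 + 11792\right) \left(44733 + \frac{2 \left(-1 - 258856 + 38 \left(7 + 3\right) 131\right)}{-52 + \left(7 + 3\right)}\right) = 21454 \left(44733 + \frac{2 \left(-1 - 258856 + 38 \cdot 10 \cdot 131\right)}{-52 + 10}\right) = 21454 \left(44733 + \frac{2 \left(-1 - 258856 + 49780\right)}{-42}\right) = 21454 \left(44733 + 2 \left(- \frac{1}{42}\right) \left(-209077\right)\right) = 21454 \left(44733 + \frac{209077}{21}\right) = 21454 \cdot \frac{1148470}{21} = \frac{24639275380}{21}$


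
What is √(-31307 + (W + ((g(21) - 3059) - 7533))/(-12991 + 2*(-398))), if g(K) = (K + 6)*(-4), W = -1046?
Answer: I*√5950715477181/13787 ≈ 176.94*I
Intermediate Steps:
g(K) = -24 - 4*K (g(K) = (6 + K)*(-4) = -24 - 4*K)
√(-31307 + (W + ((g(21) - 3059) - 7533))/(-12991 + 2*(-398))) = √(-31307 + (-1046 + (((-24 - 4*21) - 3059) - 7533))/(-12991 + 2*(-398))) = √(-31307 + (-1046 + (((-24 - 84) - 3059) - 7533))/(-12991 - 796)) = √(-31307 + (-1046 + ((-108 - 3059) - 7533))/(-13787)) = √(-31307 + (-1046 + (-3167 - 7533))*(-1/13787)) = √(-31307 + (-1046 - 10700)*(-1/13787)) = √(-31307 - 11746*(-1/13787)) = √(-31307 + 11746/13787) = √(-431617863/13787) = I*√5950715477181/13787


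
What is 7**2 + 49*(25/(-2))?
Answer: -1127/2 ≈ -563.50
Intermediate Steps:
7**2 + 49*(25/(-2)) = 49 + 49*(25*(-1/2)) = 49 + 49*(-25/2) = 49 - 1225/2 = -1127/2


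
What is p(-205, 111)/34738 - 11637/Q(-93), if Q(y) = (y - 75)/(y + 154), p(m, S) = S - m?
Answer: 4109844259/972664 ≈ 4225.4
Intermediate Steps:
Q(y) = (-75 + y)/(154 + y)
p(-205, 111)/34738 - 11637/Q(-93) = (111 - 1*(-205))/34738 - 11637*(154 - 93)/(-75 - 93) = (111 + 205)*(1/34738) - 11637/(-168/61) = 316*(1/34738) - 11637/((1/61)*(-168)) = 158/17369 - 11637/(-168/61) = 158/17369 - 11637*(-61/168) = 158/17369 + 236619/56 = 4109844259/972664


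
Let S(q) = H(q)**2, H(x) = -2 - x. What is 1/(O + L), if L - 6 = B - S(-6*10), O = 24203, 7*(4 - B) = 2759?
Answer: 7/143184 ≈ 4.8888e-5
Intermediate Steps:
B = -2731/7 (B = 4 - 1/7*2759 = 4 - 2759/7 = -2731/7 ≈ -390.14)
S(q) = (-2 - q)**2
L = -26237/7 (L = 6 + (-2731/7 - (2 - 6*10)**2) = 6 + (-2731/7 - (2 - 60)**2) = 6 + (-2731/7 - 1*(-58)**2) = 6 + (-2731/7 - 1*3364) = 6 + (-2731/7 - 3364) = 6 - 26279/7 = -26237/7 ≈ -3748.1)
1/(O + L) = 1/(24203 - 26237/7) = 1/(143184/7) = 7/143184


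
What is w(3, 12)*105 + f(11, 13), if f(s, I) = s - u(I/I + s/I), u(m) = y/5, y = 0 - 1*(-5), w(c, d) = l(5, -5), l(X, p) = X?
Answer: 535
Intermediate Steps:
w(c, d) = 5
y = 5 (y = 0 + 5 = 5)
u(m) = 1 (u(m) = 5/5 = 5*(⅕) = 1)
f(s, I) = -1 + s (f(s, I) = s - 1*1 = s - 1 = -1 + s)
w(3, 12)*105 + f(11, 13) = 5*105 + (-1 + 11) = 525 + 10 = 535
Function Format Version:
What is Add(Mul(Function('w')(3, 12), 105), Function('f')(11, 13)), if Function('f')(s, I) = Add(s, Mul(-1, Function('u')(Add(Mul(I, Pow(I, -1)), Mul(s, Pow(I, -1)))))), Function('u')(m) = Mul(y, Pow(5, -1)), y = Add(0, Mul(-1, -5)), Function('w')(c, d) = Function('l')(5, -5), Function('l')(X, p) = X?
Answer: 535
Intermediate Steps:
Function('w')(c, d) = 5
y = 5 (y = Add(0, 5) = 5)
Function('u')(m) = 1 (Function('u')(m) = Mul(5, Pow(5, -1)) = Mul(5, Rational(1, 5)) = 1)
Function('f')(s, I) = Add(-1, s) (Function('f')(s, I) = Add(s, Mul(-1, 1)) = Add(s, -1) = Add(-1, s))
Add(Mul(Function('w')(3, 12), 105), Function('f')(11, 13)) = Add(Mul(5, 105), Add(-1, 11)) = Add(525, 10) = 535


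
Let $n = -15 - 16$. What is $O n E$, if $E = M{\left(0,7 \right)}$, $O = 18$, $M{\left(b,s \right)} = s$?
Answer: $-3906$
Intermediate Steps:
$n = -31$
$E = 7$
$O n E = 18 \left(-31\right) 7 = \left(-558\right) 7 = -3906$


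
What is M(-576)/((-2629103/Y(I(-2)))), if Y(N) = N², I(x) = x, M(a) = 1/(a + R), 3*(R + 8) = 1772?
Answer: -3/13145515 ≈ -2.2821e-7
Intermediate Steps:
R = 1748/3 (R = -8 + (⅓)*1772 = -8 + 1772/3 = 1748/3 ≈ 582.67)
M(a) = 1/(1748/3 + a) (M(a) = 1/(a + 1748/3) = 1/(1748/3 + a))
M(-576)/((-2629103/Y(I(-2)))) = (3/(1748 + 3*(-576)))/((-2629103/((-2)²))) = (3/(1748 - 1728))/((-2629103/4)) = (3/20)/((-2629103*¼)) = (3*(1/20))/(-2629103/4) = (3/20)*(-4/2629103) = -3/13145515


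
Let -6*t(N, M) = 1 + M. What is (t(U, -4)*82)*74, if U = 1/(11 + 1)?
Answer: 3034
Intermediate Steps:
U = 1/12 ≈ 0.083333
t(N, M) = -⅙ - M/6 (t(N, M) = -(1 + M)/6 = -⅙ - M/6)
(t(U, -4)*82)*74 = ((-⅙ - ⅙*(-4))*82)*74 = ((-⅙ + ⅔)*82)*74 = ((½)*82)*74 = 41*74 = 3034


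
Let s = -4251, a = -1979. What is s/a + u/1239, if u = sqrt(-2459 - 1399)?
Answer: 4251/1979 + I*sqrt(3858)/1239 ≈ 2.1481 + 0.050131*I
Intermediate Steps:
u = I*sqrt(3858) (u = sqrt(-3858) = I*sqrt(3858) ≈ 62.113*I)
s/a + u/1239 = -4251/(-1979) + (I*sqrt(3858))/1239 = -4251*(-1/1979) + (I*sqrt(3858))*(1/1239) = 4251/1979 + I*sqrt(3858)/1239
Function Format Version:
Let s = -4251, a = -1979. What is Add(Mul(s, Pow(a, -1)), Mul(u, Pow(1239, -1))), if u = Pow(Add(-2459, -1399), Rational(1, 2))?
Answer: Add(Rational(4251, 1979), Mul(Rational(1, 1239), I, Pow(3858, Rational(1, 2)))) ≈ Add(2.1481, Mul(0.050131, I))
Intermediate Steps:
u = Mul(I, Pow(3858, Rational(1, 2))) (u = Pow(-3858, Rational(1, 2)) = Mul(I, Pow(3858, Rational(1, 2))) ≈ Mul(62.113, I))
Add(Mul(s, Pow(a, -1)), Mul(u, Pow(1239, -1))) = Add(Mul(-4251, Pow(-1979, -1)), Mul(Mul(I, Pow(3858, Rational(1, 2))), Pow(1239, -1))) = Add(Mul(-4251, Rational(-1, 1979)), Mul(Mul(I, Pow(3858, Rational(1, 2))), Rational(1, 1239))) = Add(Rational(4251, 1979), Mul(Rational(1, 1239), I, Pow(3858, Rational(1, 2))))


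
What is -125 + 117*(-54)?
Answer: -6443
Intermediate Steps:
-125 + 117*(-54) = -125 - 6318 = -6443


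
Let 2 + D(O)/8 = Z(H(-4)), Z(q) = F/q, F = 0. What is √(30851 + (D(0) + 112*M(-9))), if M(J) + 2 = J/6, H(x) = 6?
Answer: √30443 ≈ 174.48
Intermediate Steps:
Z(q) = 0 (Z(q) = 0/q = 0)
M(J) = -2 + J/6
D(O) = -16 (D(O) = -16 + 8*0 = -16 + 0 = -16)
√(30851 + (D(0) + 112*M(-9))) = √(30851 + (-16 + 112*(-2 + (⅙)*(-9)))) = √(30851 + (-16 + 112*(-2 - 3/2))) = √(30851 + (-16 + 112*(-7/2))) = √(30851 + (-16 - 392)) = √(30851 - 408) = √30443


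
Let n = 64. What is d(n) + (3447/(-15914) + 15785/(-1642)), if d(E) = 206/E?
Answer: -1382031921/209046304 ≈ -6.6111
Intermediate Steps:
d(n) + (3447/(-15914) + 15785/(-1642)) = 206/64 + (3447/(-15914) + 15785/(-1642)) = 206*(1/64) + (3447*(-1/15914) + 15785*(-1/1642)) = 103/32 + (-3447/15914 - 15785/1642) = 103/32 - 64215616/6532697 = -1382031921/209046304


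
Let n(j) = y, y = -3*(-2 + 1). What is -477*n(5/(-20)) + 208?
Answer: -1223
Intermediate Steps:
y = 3 (y = -3*(-1) = 3)
n(j) = 3
-477*n(5/(-20)) + 208 = -477*3 + 208 = -1431 + 208 = -1223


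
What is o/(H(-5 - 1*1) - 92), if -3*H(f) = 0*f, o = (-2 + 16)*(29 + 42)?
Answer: -497/46 ≈ -10.804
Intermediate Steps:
o = 994 (o = 14*71 = 994)
H(f) = 0 (H(f) = -0*f = -⅓*0 = 0)
o/(H(-5 - 1*1) - 92) = 994/(0 - 92) = 994/(-92) = 994*(-1/92) = -497/46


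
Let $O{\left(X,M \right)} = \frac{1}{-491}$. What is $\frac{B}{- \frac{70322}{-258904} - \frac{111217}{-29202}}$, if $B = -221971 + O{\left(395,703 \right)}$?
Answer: $- \frac{206000891673556824}{3786600495773} \approx -54403.0$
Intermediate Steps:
$O{\left(X,M \right)} = - \frac{1}{491}$
$B = - \frac{108987762}{491}$ ($B = -221971 - \frac{1}{491} = - \frac{108987762}{491} \approx -2.2197 \cdot 10^{5}$)
$\frac{B}{- \frac{70322}{-258904} - \frac{111217}{-29202}} = - \frac{108987762}{491 \left(- \frac{70322}{-258904} - \frac{111217}{-29202}\right)} = - \frac{108987762}{491 \left(\left(-70322\right) \left(- \frac{1}{258904}\right) - - \frac{111217}{29202}\right)} = - \frac{108987762}{491 \left(\frac{35161}{129452} + \frac{111217}{29202}\right)} = - \frac{108987762}{491 \cdot \frac{7712017303}{1890128652}} = \left(- \frac{108987762}{491}\right) \frac{1890128652}{7712017303} = - \frac{206000891673556824}{3786600495773}$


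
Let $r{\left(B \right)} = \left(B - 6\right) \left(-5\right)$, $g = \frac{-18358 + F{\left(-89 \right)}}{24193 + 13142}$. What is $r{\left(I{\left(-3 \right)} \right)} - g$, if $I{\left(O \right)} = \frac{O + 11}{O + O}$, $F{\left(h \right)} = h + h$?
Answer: $\frac{1387486}{37335} \approx 37.163$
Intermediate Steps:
$F{\left(h \right)} = 2 h$
$I{\left(O \right)} = \frac{11 + O}{2 O}$
$g = - \frac{18536}{37335}$ ($g = \frac{-18358 + 2 \left(-89\right)}{24193 + 13142} = \frac{-18358 - 178}{37335} = \left(-18536\right) \frac{1}{37335} = - \frac{18536}{37335} \approx -0.49648$)
$r{\left(B \right)} = 30 - 5 B$ ($r{\left(B \right)} = \left(-6 + B\right) \left(-5\right) = 30 - 5 B$)
$r{\left(I{\left(-3 \right)} \right)} - g = \left(30 - 5 \frac{11 - 3}{2 \left(-3\right)}\right) - - \frac{18536}{37335} = \left(30 - 5 \cdot \frac{1}{2} \left(- \frac{1}{3}\right) 8\right) + \frac{18536}{37335} = \left(30 - - \frac{20}{3}\right) + \frac{18536}{37335} = \left(30 + \frac{20}{3}\right) + \frac{18536}{37335} = \frac{110}{3} + \frac{18536}{37335} = \frac{1387486}{37335}$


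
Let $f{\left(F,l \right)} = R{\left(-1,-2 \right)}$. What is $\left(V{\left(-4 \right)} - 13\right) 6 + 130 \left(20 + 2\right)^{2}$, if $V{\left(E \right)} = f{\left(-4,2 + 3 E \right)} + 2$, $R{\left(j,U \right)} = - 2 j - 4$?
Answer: $62842$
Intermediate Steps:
$R{\left(j,U \right)} = -4 - 2 j$
$f{\left(F,l \right)} = -2$ ($f{\left(F,l \right)} = -4 - -2 = -4 + 2 = -2$)
$V{\left(E \right)} = 0$ ($V{\left(E \right)} = -2 + 2 = 0$)
$\left(V{\left(-4 \right)} - 13\right) 6 + 130 \left(20 + 2\right)^{2} = \left(0 - 13\right) 6 + 130 \left(20 + 2\right)^{2} = \left(-13\right) 6 + 130 \cdot 22^{2} = -78 + 130 \cdot 484 = -78 + 62920 = 62842$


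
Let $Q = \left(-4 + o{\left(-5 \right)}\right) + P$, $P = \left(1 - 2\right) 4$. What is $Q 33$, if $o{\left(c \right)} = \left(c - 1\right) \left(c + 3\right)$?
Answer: $132$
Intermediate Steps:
$P = -4$ ($P = \left(-1\right) 4 = -4$)
$o{\left(c \right)} = \left(-1 + c\right) \left(3 + c\right)$
$Q = 4$ ($Q = \left(-4 + \left(-3 + \left(-5\right)^{2} + 2 \left(-5\right)\right)\right) - 4 = \left(-4 - -12\right) - 4 = \left(-4 + 12\right) - 4 = 8 - 4 = 4$)
$Q 33 = 4 \cdot 33 = 132$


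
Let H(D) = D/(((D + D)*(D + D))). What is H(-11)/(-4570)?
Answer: 1/201080 ≈ 4.9731e-6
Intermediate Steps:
H(D) = 1/(4*D) (H(D) = D/(((2*D)*(2*D))) = D/((4*D**2)) = D*(1/(4*D**2)) = 1/(4*D))
H(-11)/(-4570) = ((1/4)/(-11))/(-4570) = -(-1)/(18280*11) = -1/4570*(-1/44) = 1/201080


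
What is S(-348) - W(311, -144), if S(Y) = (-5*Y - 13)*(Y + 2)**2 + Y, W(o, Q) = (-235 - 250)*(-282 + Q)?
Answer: 206542574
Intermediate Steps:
W(o, Q) = 136770 - 485*Q (W(o, Q) = -485*(-282 + Q) = 136770 - 485*Q)
S(Y) = Y + (2 + Y)**2*(-13 - 5*Y) (S(Y) = (-13 - 5*Y)*(2 + Y)**2 + Y = (2 + Y)**2*(-13 - 5*Y) + Y = Y + (2 + Y)**2*(-13 - 5*Y))
S(-348) - W(311, -144) = (-348 - 13*(2 - 348)**2 - 5*(-348)*(2 - 348)**2) - (136770 - 485*(-144)) = (-348 - 13*(-346)**2 - 5*(-348)*(-346)**2) - (136770 + 69840) = (-348 - 13*119716 - 5*(-348)*119716) - 1*206610 = (-348 - 1556308 + 208305840) - 206610 = 206749184 - 206610 = 206542574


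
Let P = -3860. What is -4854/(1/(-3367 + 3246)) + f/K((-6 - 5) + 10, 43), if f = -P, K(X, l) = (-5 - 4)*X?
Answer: 5289866/9 ≈ 5.8776e+5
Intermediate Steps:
K(X, l) = -9*X
f = 3860 (f = -1*(-3860) = 3860)
-4854/(1/(-3367 + 3246)) + f/K((-6 - 5) + 10, 43) = -4854/(1/(-3367 + 3246)) + 3860/((-9*((-6 - 5) + 10))) = -4854/(1/(-121)) + 3860/((-9*(-11 + 10))) = -4854/(-1/121) + 3860/((-9*(-1))) = -4854*(-121) + 3860/9 = 587334 + 3860*(1/9) = 587334 + 3860/9 = 5289866/9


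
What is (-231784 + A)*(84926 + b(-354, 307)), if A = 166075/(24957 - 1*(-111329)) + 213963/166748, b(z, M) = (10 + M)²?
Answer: -488321127266252162055/11362708964 ≈ -4.2976e+10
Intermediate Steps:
A = 28426417759/11362708964 (A = 166075/(24957 + 111329) + 213963*(1/166748) = 166075/136286 + 213963/166748 = 28426417759/11362708964 ≈ 2.5017)
(-231784 + A)*(84926 + b(-354, 307)) = (-231784 + 28426417759/11362708964)*(84926 + (10 + 307)²) = -2633665708094017*(84926 + 317²)/11362708964 = -2633665708094017*(84926 + 100489)/11362708964 = -2633665708094017/11362708964*185415 = -488321127266252162055/11362708964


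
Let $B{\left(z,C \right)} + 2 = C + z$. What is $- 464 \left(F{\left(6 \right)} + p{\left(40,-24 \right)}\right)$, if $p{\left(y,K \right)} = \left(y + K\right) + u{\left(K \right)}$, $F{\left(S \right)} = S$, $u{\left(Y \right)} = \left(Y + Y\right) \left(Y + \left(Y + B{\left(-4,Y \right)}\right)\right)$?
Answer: $-1747424$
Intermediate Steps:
$B{\left(z,C \right)} = -2 + C + z$ ($B{\left(z,C \right)} = -2 + \left(C + z\right) = -2 + C + z$)
$u{\left(Y \right)} = 2 Y \left(-6 + 3 Y\right)$ ($u{\left(Y \right)} = \left(Y + Y\right) \left(Y + \left(Y - \left(6 - Y\right)\right)\right) = 2 Y \left(Y + \left(Y + \left(-6 + Y\right)\right)\right) = 2 Y \left(Y + \left(-6 + 2 Y\right)\right) = 2 Y \left(-6 + 3 Y\right)$)
$p{\left(y,K \right)} = K + y + 6 K \left(-2 + K\right)$ ($p{\left(y,K \right)} = \left(y + K\right) + 6 K \left(-2 + K\right) = \left(K + y\right) + 6 K \left(-2 + K\right) = K + y + 6 K \left(-2 + K\right)$)
$- 464 \left(F{\left(6 \right)} + p{\left(40,-24 \right)}\right) = - 464 \left(6 + \left(-24 + 40 + 6 \left(-24\right) \left(-2 - 24\right)\right)\right) = - 464 \left(6 + \left(-24 + 40 + 6 \left(-24\right) \left(-26\right)\right)\right) = - 464 \left(6 + \left(-24 + 40 + 3744\right)\right) = - 464 \left(6 + 3760\right) = \left(-464\right) 3766 = -1747424$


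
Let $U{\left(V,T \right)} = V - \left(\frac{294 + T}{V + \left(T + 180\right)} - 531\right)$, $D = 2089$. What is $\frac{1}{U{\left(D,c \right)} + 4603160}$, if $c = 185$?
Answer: $\frac{2454}{11302583641} \approx 2.1712 \cdot 10^{-7}$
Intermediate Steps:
$U{\left(V,T \right)} = 531 + V - \frac{294 + T}{180 + T + V}$ ($U{\left(V,T \right)} = V - \left(\frac{294 + T}{V + \left(180 + T\right)} - 531\right) = V - \left(\frac{294 + T}{180 + T + V} - 531\right) = V - \left(-531 + \frac{294 + T}{180 + T + V}\right) = 531 + V - \frac{294 + T}{180 + T + V}$)
$\frac{1}{U{\left(D,c \right)} + 4603160} = \frac{1}{\frac{95286 + 2089^{2} + 530 \cdot 185 + 711 \cdot 2089 + 185 \cdot 2089}{180 + 185 + 2089} + 4603160} = \frac{1}{\frac{95286 + 4363921 + 98050 + 1485279 + 386465}{2454} + 4603160} = \frac{1}{\frac{1}{2454} \cdot 6429001 + 4603160} = \frac{1}{\frac{6429001}{2454} + 4603160} = \frac{1}{\frac{11302583641}{2454}} = \frac{2454}{11302583641}$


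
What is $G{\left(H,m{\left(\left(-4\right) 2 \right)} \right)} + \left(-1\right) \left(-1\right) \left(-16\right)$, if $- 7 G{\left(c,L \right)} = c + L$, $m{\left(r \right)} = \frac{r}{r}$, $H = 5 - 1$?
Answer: $- \frac{117}{7} \approx -16.714$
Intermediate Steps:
$H = 4$
$m{\left(r \right)} = 1$
$G{\left(c,L \right)} = - \frac{L}{7} - \frac{c}{7}$ ($G{\left(c,L \right)} = - \frac{c + L}{7} = - \frac{L + c}{7} = - \frac{L}{7} - \frac{c}{7}$)
$G{\left(H,m{\left(\left(-4\right) 2 \right)} \right)} + \left(-1\right) \left(-1\right) \left(-16\right) = \left(\left(- \frac{1}{7}\right) 1 - \frac{4}{7}\right) + \left(-1\right) \left(-1\right) \left(-16\right) = \left(- \frac{1}{7} - \frac{4}{7}\right) + 1 \left(-16\right) = - \frac{5}{7} - 16 = - \frac{117}{7}$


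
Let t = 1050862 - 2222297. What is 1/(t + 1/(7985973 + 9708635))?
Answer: -17694608/20728083122479 ≈ -8.5365e-7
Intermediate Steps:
t = -1171435
1/(t + 1/(7985973 + 9708635)) = 1/(-1171435 + 1/(7985973 + 9708635)) = 1/(-1171435 + 1/17694608) = 1/(-20728083122479/17694608) = -17694608/20728083122479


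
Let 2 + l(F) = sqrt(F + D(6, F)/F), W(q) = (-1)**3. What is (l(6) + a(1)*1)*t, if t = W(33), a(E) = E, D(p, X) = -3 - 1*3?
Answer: 1 - sqrt(5) ≈ -1.2361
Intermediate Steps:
D(p, X) = -6 (D(p, X) = -3 - 3 = -6)
W(q) = -1
t = -1
l(F) = -2 + sqrt(F - 6/F)
(l(6) + a(1)*1)*t = ((-2 + sqrt(6 - 6/6)) + 1*1)*(-1) = ((-2 + sqrt(6 - 6*1/6)) + 1)*(-1) = ((-2 + sqrt(6 - 1)) + 1)*(-1) = ((-2 + sqrt(5)) + 1)*(-1) = (-1 + sqrt(5))*(-1) = 1 - sqrt(5)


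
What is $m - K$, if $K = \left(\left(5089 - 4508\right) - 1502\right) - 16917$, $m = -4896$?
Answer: $12942$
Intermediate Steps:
$K = -17838$ ($K = \left(581 - 1502\right) - 16917 = -921 - 16917 = -17838$)
$m - K = -4896 - -17838 = -4896 + 17838 = 12942$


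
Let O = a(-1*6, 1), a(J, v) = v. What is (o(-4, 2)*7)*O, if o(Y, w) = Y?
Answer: -28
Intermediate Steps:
O = 1
(o(-4, 2)*7)*O = -4*7*1 = -28*1 = -28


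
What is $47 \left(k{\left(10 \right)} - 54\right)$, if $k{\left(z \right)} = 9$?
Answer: $-2115$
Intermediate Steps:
$47 \left(k{\left(10 \right)} - 54\right) = 47 \left(9 - 54\right) = 47 \left(-45\right) = -2115$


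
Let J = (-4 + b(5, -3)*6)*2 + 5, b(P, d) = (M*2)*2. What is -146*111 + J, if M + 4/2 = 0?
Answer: -16305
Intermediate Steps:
M = -2 (M = -2 + 0 = -2)
b(P, d) = -8 (b(P, d) = -2*2*2 = -4*2 = -8)
J = -99 (J = (-4 - 8*6)*2 + 5 = (-4 - 48)*2 + 5 = -52*2 + 5 = -104 + 5 = -99)
-146*111 + J = -146*111 - 99 = -16206 - 99 = -16305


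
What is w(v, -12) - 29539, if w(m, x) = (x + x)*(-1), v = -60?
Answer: -29515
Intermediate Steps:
w(m, x) = -2*x (w(m, x) = (2*x)*(-1) = -2*x)
w(v, -12) - 29539 = -2*(-12) - 29539 = 24 - 29539 = -29515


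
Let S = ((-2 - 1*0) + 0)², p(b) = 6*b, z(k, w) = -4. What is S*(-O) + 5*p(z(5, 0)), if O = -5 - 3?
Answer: -88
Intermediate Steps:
O = -8
S = 4 (S = ((-2 + 0) + 0)² = (-2 + 0)² = (-2)² = 4)
S*(-O) + 5*p(z(5, 0)) = 4*(-1*(-8)) + 5*(6*(-4)) = 4*8 + 5*(-24) = 32 - 120 = -88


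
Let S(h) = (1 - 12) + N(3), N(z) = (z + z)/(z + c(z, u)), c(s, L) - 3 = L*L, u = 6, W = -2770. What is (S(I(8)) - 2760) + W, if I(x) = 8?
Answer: -38786/7 ≈ -5540.9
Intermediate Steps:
c(s, L) = 3 + L² (c(s, L) = 3 + L*L = 3 + L²)
N(z) = 2*z/(39 + z) (N(z) = (z + z)/(z + (3 + 6²)) = (2*z)/(z + (3 + 36)) = (2*z)/(z + 39) = (2*z)/(39 + z) = 2*z/(39 + z))
S(h) = -76/7 (S(h) = (1 - 12) + 2*3/(39 + 3) = -11 + 2*3/42 = -11 + 2*3*(1/42) = -11 + ⅐ = -76/7)
(S(I(8)) - 2760) + W = (-76/7 - 2760) - 2770 = -19396/7 - 2770 = -38786/7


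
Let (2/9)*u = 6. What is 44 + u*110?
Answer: 3014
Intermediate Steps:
u = 27 (u = (9/2)*6 = 27)
44 + u*110 = 44 + 27*110 = 44 + 2970 = 3014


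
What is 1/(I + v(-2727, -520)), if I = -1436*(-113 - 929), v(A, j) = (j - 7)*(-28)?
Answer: 1/1511068 ≈ 6.6178e-7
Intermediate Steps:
v(A, j) = 196 - 28*j (v(A, j) = (-7 + j)*(-28) = 196 - 28*j)
I = 1496312 (I = -1436*(-1042) = 1496312)
1/(I + v(-2727, -520)) = 1/(1496312 + (196 - 28*(-520))) = 1/(1496312 + (196 + 14560)) = 1/(1496312 + 14756) = 1/1511068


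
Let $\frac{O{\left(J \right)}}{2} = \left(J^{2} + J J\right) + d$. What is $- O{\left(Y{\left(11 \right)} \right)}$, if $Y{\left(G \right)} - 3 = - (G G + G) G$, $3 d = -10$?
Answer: $- \frac{25195192}{3} \approx -8.3984 \cdot 10^{6}$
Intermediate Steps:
$d = - \frac{10}{3}$ ($d = \frac{1}{3} \left(-10\right) = - \frac{10}{3} \approx -3.3333$)
$Y{\left(G \right)} = 3 + G \left(- G - G^{2}\right)$ ($Y{\left(G \right)} = 3 + - (G G + G) G = 3 + - (G^{2} + G) G = 3 + - (G + G^{2}) G = 3 + \left(- G - G^{2}\right) G = 3 + G \left(- G - G^{2}\right)$)
$O{\left(J \right)} = - \frac{20}{3} + 4 J^{2}$ ($O{\left(J \right)} = 2 \left(\left(J^{2} + J J\right) - \frac{10}{3}\right) = 2 \left(\left(J^{2} + J^{2}\right) - \frac{10}{3}\right) = 2 \left(2 J^{2} - \frac{10}{3}\right) = 2 \left(- \frac{10}{3} + 2 J^{2}\right) = - \frac{20}{3} + 4 J^{2}$)
$- O{\left(Y{\left(11 \right)} \right)} = - (- \frac{20}{3} + 4 \left(3 - 11^{2} - 11^{3}\right)^{2}) = - (- \frac{20}{3} + 4 \left(3 - 121 - 1331\right)^{2}) = - (- \frac{20}{3} + 4 \left(-1449\right)^{2}) = - (- \frac{20}{3} + 4 \cdot 2099601) = - (- \frac{20}{3} + 8398404) = \left(-1\right) \frac{25195192}{3} = - \frac{25195192}{3}$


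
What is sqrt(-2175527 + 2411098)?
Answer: sqrt(235571) ≈ 485.36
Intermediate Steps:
sqrt(-2175527 + 2411098) = sqrt(235571)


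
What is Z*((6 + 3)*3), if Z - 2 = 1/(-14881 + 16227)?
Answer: 72711/1346 ≈ 54.020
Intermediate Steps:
Z = 2693/1346 (Z = 2 + 1/(-14881 + 16227) = 2 + 1/1346 = 2693/1346 ≈ 2.0007)
Z*((6 + 3)*3) = 2693*((6 + 3)*3)/1346 = 2693*(9*3)/1346 = (2693/1346)*27 = 72711/1346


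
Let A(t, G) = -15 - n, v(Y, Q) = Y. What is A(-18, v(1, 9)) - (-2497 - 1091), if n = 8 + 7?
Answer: 3558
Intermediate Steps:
n = 15
A(t, G) = -30 (A(t, G) = -15 - 1*15 = -15 - 15 = -30)
A(-18, v(1, 9)) - (-2497 - 1091) = -30 - (-2497 - 1091) = -30 - 1*(-3588) = -30 + 3588 = 3558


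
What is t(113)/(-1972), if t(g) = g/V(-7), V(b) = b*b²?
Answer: 113/676396 ≈ 0.00016706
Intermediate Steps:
V(b) = b³
t(g) = -g/343 (t(g) = g/((-7)³) = g/(-343) = g*(-1/343) = -g/343)
t(113)/(-1972) = -1/343*113/(-1972) = -113/343*(-1/1972) = 113/676396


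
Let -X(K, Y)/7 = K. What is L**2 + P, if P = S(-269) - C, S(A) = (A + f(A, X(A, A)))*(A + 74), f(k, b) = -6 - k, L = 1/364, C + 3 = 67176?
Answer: -8745133487/132496 ≈ -66003.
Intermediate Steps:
X(K, Y) = -7*K
C = 67173 (C = -3 + 67176 = 67173)
L = 1/364 ≈ 0.0027473
S(A) = -444 - 6*A (S(A) = (A + (-6 - A))*(A + 74) = -6*(74 + A) = -444 - 6*A)
P = -66003 (P = (-444 - 6*(-269)) - 1*67173 = (-444 + 1614) - 67173 = 1170 - 67173 = -66003)
L**2 + P = (1/364)**2 - 66003 = 1/132496 - 66003 = -8745133487/132496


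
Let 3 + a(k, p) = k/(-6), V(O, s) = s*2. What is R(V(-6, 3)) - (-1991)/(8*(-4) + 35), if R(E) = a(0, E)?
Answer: 1982/3 ≈ 660.67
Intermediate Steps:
V(O, s) = 2*s
a(k, p) = -3 - k/6 (a(k, p) = -3 + k/(-6) = -3 + k*(-1/6) = -3 - k/6)
R(E) = -3 (R(E) = -3 - 1/6*0 = -3 + 0 = -3)
R(V(-6, 3)) - (-1991)/(8*(-4) + 35) = -3 - (-1991)/(8*(-4) + 35) = -3 - (-1991)/(-32 + 35) = -3 - (-1991)/3 = -3 - 1*(-1991/3) = -3 + 1991/3 = 1982/3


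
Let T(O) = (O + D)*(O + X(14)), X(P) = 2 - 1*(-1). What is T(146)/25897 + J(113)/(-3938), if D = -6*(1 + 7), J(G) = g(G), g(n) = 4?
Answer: 28699544/50991193 ≈ 0.56283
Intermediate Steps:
J(G) = 4
D = -48 (D = -6*8 = -48)
X(P) = 3 (X(P) = 2 + 1 = 3)
T(O) = (-48 + O)*(3 + O) (T(O) = (O - 48)*(O + 3) = (-48 + O)*(3 + O))
T(146)/25897 + J(113)/(-3938) = (-144 + 146² - 45*146)/25897 + 4/(-3938) = (-144 + 21316 - 6570)*(1/25897) + 4*(-1/3938) = 14602*(1/25897) - 2/1969 = 14602/25897 - 2/1969 = 28699544/50991193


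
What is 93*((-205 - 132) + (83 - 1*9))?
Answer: -24459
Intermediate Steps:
93*((-205 - 132) + (83 - 1*9)) = 93*(-337 + (83 - 9)) = 93*(-337 + 74) = 93*(-263) = -24459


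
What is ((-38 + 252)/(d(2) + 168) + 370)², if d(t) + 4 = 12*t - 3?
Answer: 4714744896/34225 ≈ 1.3776e+5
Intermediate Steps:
d(t) = -7 + 12*t (d(t) = -4 + (12*t - 3) = -4 + (-3 + 12*t) = -7 + 12*t)
((-38 + 252)/(d(2) + 168) + 370)² = ((-38 + 252)/((-7 + 12*2) + 168) + 370)² = (214/((-7 + 24) + 168) + 370)² = (214/(17 + 168) + 370)² = (214/185 + 370)² = (68664/185)² = 4714744896/34225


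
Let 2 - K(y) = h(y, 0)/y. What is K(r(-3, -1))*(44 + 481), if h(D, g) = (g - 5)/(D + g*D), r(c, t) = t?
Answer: 3675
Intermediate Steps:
h(D, g) = (-5 + g)/(D + D*g)
K(y) = 2 + 5/y² (K(y) = 2 - (-5 + 0)/(y*(1 + 0))/y = 2 - -5/(y*1)/y = 2 - 1*(-5)/y/y = 2 - (-5/y)/y = 2 - (-5)/y² = 2 + 5/y²)
K(r(-3, -1))*(44 + 481) = (2 + 5/(-1)²)*(44 + 481) = (2 + 5*1)*525 = (2 + 5)*525 = 7*525 = 3675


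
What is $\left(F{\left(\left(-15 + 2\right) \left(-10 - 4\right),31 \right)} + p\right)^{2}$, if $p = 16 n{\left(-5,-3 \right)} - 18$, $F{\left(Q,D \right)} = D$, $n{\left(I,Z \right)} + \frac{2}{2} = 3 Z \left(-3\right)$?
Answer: $184041$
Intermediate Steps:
$n{\left(I,Z \right)} = -1 - 9 Z$ ($n{\left(I,Z \right)} = -1 + 3 Z \left(-3\right) = -1 - 9 Z$)
$p = 398$ ($p = 16 \left(-1 - -27\right) - 18 = 16 \left(-1 + 27\right) - 18 = 16 \cdot 26 - 18 = 416 - 18 = 398$)
$\left(F{\left(\left(-15 + 2\right) \left(-10 - 4\right),31 \right)} + p\right)^{2} = \left(31 + 398\right)^{2} = 429^{2} = 184041$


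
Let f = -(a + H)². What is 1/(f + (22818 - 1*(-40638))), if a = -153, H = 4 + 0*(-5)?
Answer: 1/41255 ≈ 2.4239e-5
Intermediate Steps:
H = 4 (H = 4 + 0 = 4)
f = -22201 (f = -(-153 + 4)² = -1*(-149)² = -1*22201 = -22201)
1/(f + (22818 - 1*(-40638))) = 1/(-22201 + (22818 - 1*(-40638))) = 1/(-22201 + (22818 + 40638)) = 1/(-22201 + 63456) = 1/41255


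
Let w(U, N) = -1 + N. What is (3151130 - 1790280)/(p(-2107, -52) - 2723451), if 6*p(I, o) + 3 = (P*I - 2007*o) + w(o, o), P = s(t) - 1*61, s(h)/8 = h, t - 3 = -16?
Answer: -8165100/15888743 ≈ -0.51389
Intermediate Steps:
t = -13 (t = 3 - 16 = -13)
s(h) = 8*h
P = -165 (P = 8*(-13) - 1*61 = -104 - 61 = -165)
p(I, o) = -⅔ - 1003*o/3 - 55*I/2 (p(I, o) = -½ + ((-165*I - 2007*o) + (-1 + o))/6 = -½ + ((-2007*o - 165*I) + (-1 + o))/6 = -½ + (-1 - 2006*o - 165*I)/6 = -½ + (-⅙ - 1003*o/3 - 55*I/2) = -⅔ - 1003*o/3 - 55*I/2)
(3151130 - 1790280)/(p(-2107, -52) - 2723451) = (3151130 - 1790280)/((-⅔ - 1003/3*(-52) - 55/2*(-2107)) - 2723451) = 1360850/((-⅔ + 52156/3 + 115885/2) - 2723451) = 1360850/(451963/6 - 2723451) = 1360850/(-15888743/6) = 1360850*(-6/15888743) = -8165100/15888743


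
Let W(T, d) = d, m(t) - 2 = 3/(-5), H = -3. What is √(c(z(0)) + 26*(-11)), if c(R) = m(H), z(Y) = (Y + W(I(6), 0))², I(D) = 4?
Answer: I*√7115/5 ≈ 16.87*I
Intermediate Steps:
m(t) = 7/5 (m(t) = 2 + 3/(-5) = 2 + 3*(-⅕) = 2 - ⅗ = 7/5)
z(Y) = Y² (z(Y) = (Y + 0)² = Y²)
c(R) = 7/5
√(c(z(0)) + 26*(-11)) = √(7/5 + 26*(-11)) = √(7/5 - 286) = √(-1423/5) = I*√7115/5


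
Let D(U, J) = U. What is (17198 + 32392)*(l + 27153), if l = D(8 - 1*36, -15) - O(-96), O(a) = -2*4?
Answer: 1345525470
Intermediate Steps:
O(a) = -8
l = -20 (l = (8 - 1*36) - 1*(-8) = (8 - 36) + 8 = -28 + 8 = -20)
(17198 + 32392)*(l + 27153) = (17198 + 32392)*(-20 + 27153) = 49590*27133 = 1345525470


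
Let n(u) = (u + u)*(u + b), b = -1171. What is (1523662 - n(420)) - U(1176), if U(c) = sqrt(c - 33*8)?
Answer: 2154502 - 4*sqrt(57) ≈ 2.1545e+6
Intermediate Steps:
n(u) = 2*u*(-1171 + u) (n(u) = (u + u)*(u - 1171) = (2*u)*(-1171 + u) = 2*u*(-1171 + u))
U(c) = sqrt(-264 + c) (U(c) = sqrt(c - 264) = sqrt(-264 + c))
(1523662 - n(420)) - U(1176) = (1523662 - 2*420*(-1171 + 420)) - sqrt(-264 + 1176) = (1523662 - 2*420*(-751)) - sqrt(912) = (1523662 - 1*(-630840)) - 4*sqrt(57) = (1523662 + 630840) - 4*sqrt(57) = 2154502 - 4*sqrt(57)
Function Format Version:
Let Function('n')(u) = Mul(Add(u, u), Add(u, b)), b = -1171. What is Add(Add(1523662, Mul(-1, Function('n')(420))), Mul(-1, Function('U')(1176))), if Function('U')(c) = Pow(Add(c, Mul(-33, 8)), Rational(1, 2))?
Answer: Add(2154502, Mul(-4, Pow(57, Rational(1, 2)))) ≈ 2.1545e+6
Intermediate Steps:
Function('n')(u) = Mul(2, u, Add(-1171, u)) (Function('n')(u) = Mul(Add(u, u), Add(u, -1171)) = Mul(Mul(2, u), Add(-1171, u)) = Mul(2, u, Add(-1171, u)))
Function('U')(c) = Pow(Add(-264, c), Rational(1, 2)) (Function('U')(c) = Pow(Add(c, -264), Rational(1, 2)) = Pow(Add(-264, c), Rational(1, 2)))
Add(Add(1523662, Mul(-1, Function('n')(420))), Mul(-1, Function('U')(1176))) = Add(Add(1523662, Mul(-1, Mul(2, 420, Add(-1171, 420)))), Mul(-1, Pow(Add(-264, 1176), Rational(1, 2)))) = Add(Add(1523662, Mul(-1, Mul(2, 420, -751))), Mul(-1, Pow(912, Rational(1, 2)))) = Add(Add(1523662, Mul(-1, -630840)), Mul(-1, Mul(4, Pow(57, Rational(1, 2))))) = Add(Add(1523662, 630840), Mul(-4, Pow(57, Rational(1, 2)))) = Add(2154502, Mul(-4, Pow(57, Rational(1, 2))))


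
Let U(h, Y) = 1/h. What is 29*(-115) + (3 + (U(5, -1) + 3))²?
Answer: -82414/25 ≈ -3296.6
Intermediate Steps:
29*(-115) + (3 + (U(5, -1) + 3))² = 29*(-115) + (3 + (1/5 + 3))² = -3335 + (3 + (⅕ + 3))² = -3335 + (3 + 16/5)² = -3335 + (31/5)² = -3335 + 961/25 = -82414/25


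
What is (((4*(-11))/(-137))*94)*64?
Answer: 264704/137 ≈ 1932.1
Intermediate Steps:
(((4*(-11))/(-137))*94)*64 = (-44*(-1/137)*94)*64 = ((44/137)*94)*64 = (4136/137)*64 = 264704/137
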